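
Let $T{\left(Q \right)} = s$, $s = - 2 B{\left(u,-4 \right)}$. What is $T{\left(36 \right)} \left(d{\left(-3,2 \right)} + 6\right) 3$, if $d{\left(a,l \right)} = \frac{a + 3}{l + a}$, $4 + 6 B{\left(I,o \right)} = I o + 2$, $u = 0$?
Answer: $12$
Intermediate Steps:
$B{\left(I,o \right)} = - \frac{1}{3} + \frac{I o}{6}$ ($B{\left(I,o \right)} = - \frac{2}{3} + \frac{I o + 2}{6} = - \frac{2}{3} + \frac{2 + I o}{6} = - \frac{2}{3} + \left(\frac{1}{3} + \frac{I o}{6}\right) = - \frac{1}{3} + \frac{I o}{6}$)
$d{\left(a,l \right)} = \frac{3 + a}{a + l}$
$s = \frac{2}{3}$ ($s = - 2 \left(- \frac{1}{3} + \frac{1}{6} \cdot 0 \left(-4\right)\right) = - 2 \left(- \frac{1}{3} + 0\right) = \left(-2\right) \left(- \frac{1}{3}\right) = \frac{2}{3} \approx 0.66667$)
$T{\left(Q \right)} = \frac{2}{3}$
$T{\left(36 \right)} \left(d{\left(-3,2 \right)} + 6\right) 3 = \frac{2 \left(\frac{3 - 3}{-3 + 2} + 6\right) 3}{3} = \frac{2 \left(\frac{1}{-1} \cdot 0 + 6\right) 3}{3} = \frac{2 \left(\left(-1\right) 0 + 6\right) 3}{3} = \frac{2 \left(0 + 6\right) 3}{3} = \frac{2 \cdot 6 \cdot 3}{3} = \frac{2}{3} \cdot 18 = 12$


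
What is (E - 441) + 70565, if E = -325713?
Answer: -255589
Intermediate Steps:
(E - 441) + 70565 = (-325713 - 441) + 70565 = -326154 + 70565 = -255589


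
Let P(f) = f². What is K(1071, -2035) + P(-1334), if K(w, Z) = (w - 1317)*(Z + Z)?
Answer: 2780776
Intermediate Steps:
K(w, Z) = 2*Z*(-1317 + w) (K(w, Z) = (-1317 + w)*(2*Z) = 2*Z*(-1317 + w))
K(1071, -2035) + P(-1334) = 2*(-2035)*(-1317 + 1071) + (-1334)² = 2*(-2035)*(-246) + 1779556 = 1001220 + 1779556 = 2780776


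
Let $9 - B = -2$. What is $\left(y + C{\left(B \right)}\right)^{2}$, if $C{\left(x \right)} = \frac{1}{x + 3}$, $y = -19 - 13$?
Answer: $\frac{199809}{196} \approx 1019.4$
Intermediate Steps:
$B = 11$ ($B = 9 - -2 = 9 + 2 = 11$)
$y = -32$ ($y = -19 - 13 = -32$)
$C{\left(x \right)} = \frac{1}{3 + x}$
$\left(y + C{\left(B \right)}\right)^{2} = \left(-32 + \frac{1}{3 + 11}\right)^{2} = \left(-32 + \frac{1}{14}\right)^{2} = \left(- \frac{447}{14}\right)^{2} = \frac{199809}{196}$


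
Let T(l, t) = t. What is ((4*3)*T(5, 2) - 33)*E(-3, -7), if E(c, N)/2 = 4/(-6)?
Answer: 12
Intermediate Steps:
E(c, N) = -4/3 (E(c, N) = 2*(4/(-6)) = 2*(4*(-⅙)) = 2*(-⅔) = -4/3)
((4*3)*T(5, 2) - 33)*E(-3, -7) = ((4*3)*2 - 33)*(-4/3) = (12*2 - 33)*(-4/3) = (24 - 33)*(-4/3) = -9*(-4/3) = 12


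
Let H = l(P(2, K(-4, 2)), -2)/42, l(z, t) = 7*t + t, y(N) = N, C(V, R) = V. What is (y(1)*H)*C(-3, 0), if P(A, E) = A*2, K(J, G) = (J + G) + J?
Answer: 8/7 ≈ 1.1429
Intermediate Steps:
K(J, G) = G + 2*J (K(J, G) = (G + J) + J = G + 2*J)
P(A, E) = 2*A
l(z, t) = 8*t
H = -8/21 (H = (8*(-2))/42 = -16*1/42 = -8/21 ≈ -0.38095)
(y(1)*H)*C(-3, 0) = (1*(-8/21))*(-3) = -8/21*(-3) = 8/7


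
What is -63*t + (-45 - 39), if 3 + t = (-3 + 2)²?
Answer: 42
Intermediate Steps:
t = -2 (t = -3 + (-3 + 2)² = -3 + (-1)² = -3 + 1 = -2)
-63*t + (-45 - 39) = -63*(-2) + (-45 - 39) = 126 - 84 = 42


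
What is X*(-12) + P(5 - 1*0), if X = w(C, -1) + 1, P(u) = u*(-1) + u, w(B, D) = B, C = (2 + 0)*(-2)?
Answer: 36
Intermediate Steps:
C = -4 (C = 2*(-2) = -4)
P(u) = 0 (P(u) = -u + u = 0)
X = -3 (X = -4 + 1 = -3)
X*(-12) + P(5 - 1*0) = -3*(-12) + 0 = 36 + 0 = 36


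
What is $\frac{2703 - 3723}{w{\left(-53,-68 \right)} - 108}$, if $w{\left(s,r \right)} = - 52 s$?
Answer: $- \frac{255}{662} \approx -0.3852$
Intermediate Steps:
$\frac{2703 - 3723}{w{\left(-53,-68 \right)} - 108} = \frac{2703 - 3723}{\left(-52\right) \left(-53\right) - 108} = - \frac{1020}{2756 - 108} = - \frac{1020}{2648} = \left(-1020\right) \frac{1}{2648} = - \frac{255}{662}$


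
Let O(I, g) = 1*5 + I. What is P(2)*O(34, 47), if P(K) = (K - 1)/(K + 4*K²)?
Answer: 13/6 ≈ 2.1667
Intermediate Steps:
P(K) = (-1 + K)/(K + 4*K²)
O(I, g) = 5 + I
P(2)*O(34, 47) = ((-1 + 2)/(2*(1 + 4*2)))*(5 + 34) = ((½)*1/(1 + 8))*39 = ((½)*1/9)*39 = ((½)*(⅑)*1)*39 = (1/18)*39 = 13/6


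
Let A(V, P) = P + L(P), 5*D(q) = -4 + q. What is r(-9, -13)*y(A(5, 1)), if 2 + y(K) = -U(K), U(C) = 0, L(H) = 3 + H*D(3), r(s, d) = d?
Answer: 26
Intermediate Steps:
D(q) = -⅘ + q/5 (D(q) = (-4 + q)/5 = -⅘ + q/5)
L(H) = 3 - H/5 (L(H) = 3 + H*(-⅘ + (⅕)*3) = 3 + H*(-⅘ + ⅗) = 3 + H*(-⅕) = 3 - H/5)
A(V, P) = 3 + 4*P/5 (A(V, P) = P + (3 - P/5) = 3 + 4*P/5)
y(K) = -2 (y(K) = -2 - 1*0 = -2 + 0 = -2)
r(-9, -13)*y(A(5, 1)) = -13*(-2) = 26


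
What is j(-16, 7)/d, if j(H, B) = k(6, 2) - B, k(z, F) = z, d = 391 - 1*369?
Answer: -1/22 ≈ -0.045455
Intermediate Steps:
d = 22 (d = 391 - 369 = 22)
j(H, B) = 6 - B
j(-16, 7)/d = (6 - 1*7)/22 = (6 - 7)*(1/22) = -1*1/22 = -1/22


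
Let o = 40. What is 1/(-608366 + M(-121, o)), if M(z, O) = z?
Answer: -1/608487 ≈ -1.6434e-6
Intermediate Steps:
1/(-608366 + M(-121, o)) = 1/(-608366 - 121) = 1/(-608487) = -1/608487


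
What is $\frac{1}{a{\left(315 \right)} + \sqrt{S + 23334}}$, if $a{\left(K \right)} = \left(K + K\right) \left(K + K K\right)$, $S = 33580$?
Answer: $\frac{31355100}{1966284591991543} - \frac{\sqrt{56914}}{3932569183983086} \approx 1.5946 \cdot 10^{-8}$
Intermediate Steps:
$a{\left(K \right)} = 2 K \left(K + K^{2}\right)$
$\frac{1}{a{\left(315 \right)} + \sqrt{S + 23334}} = \frac{1}{2 \cdot 315^{2} \left(1 + 315\right) + \sqrt{33580 + 23334}} = \frac{1}{2 \cdot 99225 \cdot 316 + \sqrt{56914}} = \frac{1}{62710200 + \sqrt{56914}}$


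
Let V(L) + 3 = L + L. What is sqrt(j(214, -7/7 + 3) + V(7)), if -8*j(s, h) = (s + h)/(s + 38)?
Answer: sqrt(2135)/14 ≈ 3.3004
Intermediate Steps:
V(L) = -3 + 2*L (V(L) = -3 + (L + L) = -3 + 2*L)
j(s, h) = -(h + s)/(8*(38 + s)) (j(s, h) = -(s + h)/(8*(s + 38)) = -(h + s)/(8*(38 + s)))
sqrt(j(214, -7/7 + 3) + V(7)) = sqrt((-(-7/7 + 3) - 1*214)/(8*(38 + 214)) + (-3 + 2*7)) = sqrt((1/8)*(-(-7*1/7 + 3) - 214)/252 + (-3 + 14)) = sqrt((1/8)*(1/252)*(-(-1 + 3) - 214) + 11) = sqrt((1/8)*(1/252)*(-1*2 - 214) + 11) = sqrt((1/8)*(1/252)*(-2 - 214) + 11) = sqrt((1/8)*(1/252)*(-216) + 11) = sqrt(-3/28 + 11) = sqrt(305/28) = sqrt(2135)/14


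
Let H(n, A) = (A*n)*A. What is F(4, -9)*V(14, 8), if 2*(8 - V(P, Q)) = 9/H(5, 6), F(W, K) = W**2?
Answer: 638/5 ≈ 127.60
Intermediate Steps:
H(n, A) = n*A**2
V(P, Q) = 319/40 (V(P, Q) = 8 - 9/(2*(5*6**2)) = 8 - 9/(2*(5*36)) = 8 - 9/(2*180) = 8 - 1/2*1/20 = 8 - 1/40 = 319/40)
F(4, -9)*V(14, 8) = 4**2*(319/40) = 16*(319/40) = 638/5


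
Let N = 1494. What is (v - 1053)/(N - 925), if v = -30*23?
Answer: -1743/569 ≈ -3.0633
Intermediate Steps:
v = -690
(v - 1053)/(N - 925) = (-690 - 1053)/(1494 - 925) = -1743/569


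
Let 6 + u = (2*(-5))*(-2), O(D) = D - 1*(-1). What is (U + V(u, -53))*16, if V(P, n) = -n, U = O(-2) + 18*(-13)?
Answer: -2912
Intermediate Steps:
O(D) = 1 + D (O(D) = D + 1 = 1 + D)
U = -235 (U = (1 - 2) + 18*(-13) = -1 - 234 = -235)
u = 14 (u = -6 + (2*(-5))*(-2) = -6 - 10*(-2) = -6 + 20 = 14)
(U + V(u, -53))*16 = (-235 - 1*(-53))*16 = (-235 + 53)*16 = -182*16 = -2912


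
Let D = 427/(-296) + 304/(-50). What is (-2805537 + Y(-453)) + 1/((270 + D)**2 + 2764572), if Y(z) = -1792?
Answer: -435586908753501413481/155160620202889 ≈ -2.8073e+6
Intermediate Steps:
D = -55667/7400 (D = 427*(-1/296) + 304*(-1/50) = -427/296 - 152/25 = -55667/7400 ≈ -7.5226)
(-2805537 + Y(-453)) + 1/((270 + D)**2 + 2764572) = (-2805537 - 1792) + 1/((270 - 55667/7400)**2 + 2764572) = -2807329 + 1/((1942333/7400)**2 + 2764572) = -2807329 + 1/(3772657482889/54760000 + 2764572) = -2807329 + 1/(155160620202889/54760000) = -2807329 + 54760000/155160620202889 = -435586908753501413481/155160620202889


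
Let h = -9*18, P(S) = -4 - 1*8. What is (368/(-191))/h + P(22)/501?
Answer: -31156/2583657 ≈ -0.012059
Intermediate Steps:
P(S) = -12 (P(S) = -4 - 8 = -12)
h = -162
(368/(-191))/h + P(22)/501 = (368/(-191))/(-162) - 12/501 = (368*(-1/191))*(-1/162) - 12*1/501 = -368/191*(-1/162) - 4/167 = 184/15471 - 4/167 = -31156/2583657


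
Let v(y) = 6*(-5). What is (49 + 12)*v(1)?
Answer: -1830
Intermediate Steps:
v(y) = -30
(49 + 12)*v(1) = (49 + 12)*(-30) = 61*(-30) = -1830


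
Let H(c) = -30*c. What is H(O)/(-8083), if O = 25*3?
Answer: 2250/8083 ≈ 0.27836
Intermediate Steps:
O = 75
H(O)/(-8083) = -30*75/(-8083) = -2250*(-1/8083) = 2250/8083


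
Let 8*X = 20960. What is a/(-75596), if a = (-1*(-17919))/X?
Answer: -17919/198061520 ≈ -9.0472e-5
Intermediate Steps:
X = 2620 (X = (⅛)*20960 = 2620)
a = 17919/2620 (a = -1*(-17919)/2620 = 17919*(1/2620) = 17919/2620 ≈ 6.8393)
a/(-75596) = (17919/2620)/(-75596) = (17919/2620)*(-1/75596) = -17919/198061520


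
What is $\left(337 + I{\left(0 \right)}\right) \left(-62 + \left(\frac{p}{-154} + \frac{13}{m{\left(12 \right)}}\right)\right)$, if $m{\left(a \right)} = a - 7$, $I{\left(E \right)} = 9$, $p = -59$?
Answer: $- \frac{7861639}{385} \approx -20420.0$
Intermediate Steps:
$m{\left(a \right)} = -7 + a$
$\left(337 + I{\left(0 \right)}\right) \left(-62 + \left(\frac{p}{-154} + \frac{13}{m{\left(12 \right)}}\right)\right) = \left(337 + 9\right) \left(-62 - \left(- \frac{59}{154} - \frac{13}{-7 + 12}\right)\right) = 346 \left(-62 - \left(- \frac{59}{154} - \frac{13}{5}\right)\right) = 346 \left(-62 + \left(\frac{59}{154} + 13 \cdot \frac{1}{5}\right)\right) = 346 \left(-62 + \left(\frac{59}{154} + \frac{13}{5}\right)\right) = 346 \left(-62 + \frac{2297}{770}\right) = 346 \left(- \frac{45443}{770}\right) = - \frac{7861639}{385}$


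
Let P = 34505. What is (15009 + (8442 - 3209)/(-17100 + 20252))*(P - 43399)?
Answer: -210403583647/1576 ≈ -1.3350e+8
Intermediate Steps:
(15009 + (8442 - 3209)/(-17100 + 20252))*(P - 43399) = (15009 + (8442 - 3209)/(-17100 + 20252))*(34505 - 43399) = (15009 + 5233/3152)*(-8894) = (47313601/3152)*(-8894) = -210403583647/1576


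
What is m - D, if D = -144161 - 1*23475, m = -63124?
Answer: 104512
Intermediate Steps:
D = -167636 (D = -144161 - 23475 = -167636)
m - D = -63124 - 1*(-167636) = -63124 + 167636 = 104512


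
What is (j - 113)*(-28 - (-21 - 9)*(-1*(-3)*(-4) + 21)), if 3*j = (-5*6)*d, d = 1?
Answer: -29766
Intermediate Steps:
j = -10 (j = (-5*6*1)/3 = (-30*1)/3 = (⅓)*(-30) = -10)
(j - 113)*(-28 - (-21 - 9)*(-1*(-3)*(-4) + 21)) = (-10 - 113)*(-28 - (-21 - 9)*(-1*(-3)*(-4) + 21)) = -123*(-28 - (-30)*(3*(-4) + 21)) = -123*(-28 - (-30)*(-12 + 21)) = -123*(-28 - (-30)*9) = -123*(-28 - 1*(-270)) = -123*(-28 + 270) = -123*242 = -29766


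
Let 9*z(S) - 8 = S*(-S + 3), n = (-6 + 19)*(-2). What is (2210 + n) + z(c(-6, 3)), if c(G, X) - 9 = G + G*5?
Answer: 18854/9 ≈ 2094.9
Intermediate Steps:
c(G, X) = 9 + 6*G (c(G, X) = 9 + (G + G*5) = 9 + (G + 5*G) = 9 + 6*G)
n = -26 (n = 13*(-2) = -26)
z(S) = 8/9 + S*(3 - S)/9 (z(S) = 8/9 + (S*(-S + 3))/9 = 8/9 + (S*(3 - S))/9 = 8/9 + S*(3 - S)/9)
(2210 + n) + z(c(-6, 3)) = (2210 - 26) + (8/9 - (9 + 6*(-6))²/9 + (9 + 6*(-6))/3) = 2184 + (8/9 - (9 - 36)²/9 + (9 - 36)/3) = 2184 + (8/9 - ⅑*(-27)² + (⅓)*(-27)) = 2184 + (8/9 - ⅑*729 - 9) = 2184 + (8/9 - 81 - 9) = 2184 - 802/9 = 18854/9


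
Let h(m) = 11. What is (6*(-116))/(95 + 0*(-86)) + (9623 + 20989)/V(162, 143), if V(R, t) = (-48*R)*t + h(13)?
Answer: -776830212/105635915 ≈ -7.3538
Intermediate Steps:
V(R, t) = 11 - 48*R*t (V(R, t) = (-48*R)*t + 11 = -48*R*t + 11 = 11 - 48*R*t)
(6*(-116))/(95 + 0*(-86)) + (9623 + 20989)/V(162, 143) = (6*(-116))/(95 + 0*(-86)) + (9623 + 20989)/(11 - 48*162*143) = -696/(95 + 0) + 30612/(11 - 1111968) = -696/95 + 30612/(-1111957) = -696*1/95 + 30612*(-1/1111957) = -696/95 - 30612/1111957 = -776830212/105635915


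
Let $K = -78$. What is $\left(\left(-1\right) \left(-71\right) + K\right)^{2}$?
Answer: $49$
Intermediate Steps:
$\left(\left(-1\right) \left(-71\right) + K\right)^{2} = \left(\left(-1\right) \left(-71\right) - 78\right)^{2} = \left(71 - 78\right)^{2} = \left(-7\right)^{2} = 49$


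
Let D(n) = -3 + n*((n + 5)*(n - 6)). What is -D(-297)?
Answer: 26277375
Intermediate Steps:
D(n) = -3 + n*(-6 + n)*(5 + n) (D(n) = -3 + n*((5 + n)*(-6 + n)) = -3 + n*((-6 + n)*(5 + n)) = -3 + n*(-6 + n)*(5 + n))
-D(-297) = -(-3 + (-297)**3 - 1*(-297)**2 - 30*(-297)) = -(-3 - 26198073 - 1*88209 + 8910) = -(-3 - 26198073 - 88209 + 8910) = -1*(-26277375) = 26277375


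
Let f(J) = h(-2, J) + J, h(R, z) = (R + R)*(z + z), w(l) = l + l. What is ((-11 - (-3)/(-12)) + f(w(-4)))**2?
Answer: 32041/16 ≈ 2002.6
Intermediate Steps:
w(l) = 2*l
h(R, z) = 4*R*z (h(R, z) = (2*R)*(2*z) = 4*R*z)
f(J) = -7*J (f(J) = 4*(-2)*J + J = -8*J + J = -7*J)
((-11 - (-3)/(-12)) + f(w(-4)))**2 = ((-11 - (-3)/(-12)) - 14*(-4))**2 = ((-11 - (-3)*(-1)/12) - 7*(-8))**2 = ((-11 - 1*1/4) + 56)**2 = ((-11 - 1/4) + 56)**2 = (-45/4 + 56)**2 = (179/4)**2 = 32041/16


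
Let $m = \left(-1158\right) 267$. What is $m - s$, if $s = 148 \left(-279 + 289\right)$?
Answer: $-310666$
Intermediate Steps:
$m = -309186$
$s = 1480$ ($s = 148 \cdot 10 = 1480$)
$m - s = -309186 - 1480 = -310666$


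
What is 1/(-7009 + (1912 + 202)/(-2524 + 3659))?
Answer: -1135/7953101 ≈ -0.00014271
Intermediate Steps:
1/(-7009 + (1912 + 202)/(-2524 + 3659)) = 1/(-7009 + 2114/1135) = 1/(-7953101/1135) = -1135/7953101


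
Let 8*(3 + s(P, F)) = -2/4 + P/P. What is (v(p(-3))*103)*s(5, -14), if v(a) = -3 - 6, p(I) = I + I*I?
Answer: 43569/16 ≈ 2723.1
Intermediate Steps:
s(P, F) = -47/16 (s(P, F) = -3 + (-2/4 + P/P)/8 = -3 + (-2*¼ + 1)/8 = -3 + (-½ + 1)/8 = -3 + (⅛)*(½) = -3 + 1/16 = -47/16)
p(I) = I + I²
v(a) = -9
(v(p(-3))*103)*s(5, -14) = -9*103*(-47/16) = -927*(-47/16) = 43569/16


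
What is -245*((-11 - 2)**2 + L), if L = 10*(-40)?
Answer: 56595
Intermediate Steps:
L = -400
-245*((-11 - 2)**2 + L) = -245*((-11 - 2)**2 - 400) = -245*((-13)**2 - 400) = -245*(169 - 400) = -245*(-231) = 56595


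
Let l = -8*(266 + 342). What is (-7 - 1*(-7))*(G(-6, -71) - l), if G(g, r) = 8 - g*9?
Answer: 0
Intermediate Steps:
G(g, r) = 8 - 9*g
l = -4864 (l = -8*608 = -4864)
(-7 - 1*(-7))*(G(-6, -71) - l) = (-7 - 1*(-7))*((8 - 9*(-6)) - 1*(-4864)) = (-7 + 7)*((8 + 54) + 4864) = 0*(62 + 4864) = 0*4926 = 0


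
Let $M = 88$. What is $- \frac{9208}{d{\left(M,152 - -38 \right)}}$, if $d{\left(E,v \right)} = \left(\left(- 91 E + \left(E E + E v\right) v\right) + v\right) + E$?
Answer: $- \frac{4604}{2320215} \approx -0.0019843$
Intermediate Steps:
$d{\left(E,v \right)} = v - 90 E + v \left(E^{2} + E v\right)$ ($d{\left(E,v \right)} = \left(\left(- 91 E + \left(E^{2} + E v\right) v\right) + v\right) + E = \left(\left(- 91 E + v \left(E^{2} + E v\right)\right) + v\right) + E = \left(v - 91 E + v \left(E^{2} + E v\right)\right) + E = v - 90 E + v \left(E^{2} + E v\right)$)
$- \frac{9208}{d{\left(M,152 - -38 \right)}} = - \frac{9208}{\left(152 - -38\right) - 7920 + 88 \left(152 - -38\right)^{2} + \left(152 - -38\right) 88^{2}} = - \frac{9208}{\left(152 + 38\right) - 7920 + 88 \left(152 + 38\right)^{2} + \left(152 + 38\right) 7744} = - \frac{9208}{190 - 7920 + 88 \cdot 190^{2} + 190 \cdot 7744} = - \frac{9208}{190 - 7920 + 88 \cdot 36100 + 1471360} = - \frac{9208}{190 - 7920 + 3176800 + 1471360} = - \frac{9208}{4640430} = \left(-9208\right) \frac{1}{4640430} = - \frac{4604}{2320215}$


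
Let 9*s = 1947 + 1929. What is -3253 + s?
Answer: -8467/3 ≈ -2822.3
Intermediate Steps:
s = 1292/3 (s = (1947 + 1929)/9 = (1/9)*3876 = 1292/3 ≈ 430.67)
-3253 + s = -3253 + 1292/3 = -8467/3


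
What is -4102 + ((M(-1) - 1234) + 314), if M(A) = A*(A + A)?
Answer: -5020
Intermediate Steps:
M(A) = 2*A² (M(A) = A*(2*A) = 2*A²)
-4102 + ((M(-1) - 1234) + 314) = -4102 + ((2*(-1)² - 1234) + 314) = -4102 + ((2*1 - 1234) + 314) = -4102 + ((2 - 1234) + 314) = -4102 + (-1232 + 314) = -4102 - 918 = -5020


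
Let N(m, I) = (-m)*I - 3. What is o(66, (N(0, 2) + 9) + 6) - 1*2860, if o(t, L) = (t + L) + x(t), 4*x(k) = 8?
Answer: -2780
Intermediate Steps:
N(m, I) = -3 - I*m (N(m, I) = -I*m - 3 = -3 - I*m)
x(k) = 2 (x(k) = (¼)*8 = 2)
o(t, L) = 2 + L + t (o(t, L) = (t + L) + 2 = (L + t) + 2 = 2 + L + t)
o(66, (N(0, 2) + 9) + 6) - 1*2860 = (2 + (((-3 - 1*2*0) + 9) + 6) + 66) - 1*2860 = (2 + (((-3 + 0) + 9) + 6) + 66) - 2860 = (2 + ((-3 + 9) + 6) + 66) - 2860 = (2 + (6 + 6) + 66) - 2860 = (2 + 12 + 66) - 2860 = 80 - 2860 = -2780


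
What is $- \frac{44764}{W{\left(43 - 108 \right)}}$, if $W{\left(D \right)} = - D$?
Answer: $- \frac{44764}{65} \approx -688.68$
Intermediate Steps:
$- \frac{44764}{W{\left(43 - 108 \right)}} = - \frac{44764}{\left(-1\right) \left(43 - 108\right)} = - \frac{44764}{\left(-1\right) \left(-65\right)} = - \frac{44764}{65}$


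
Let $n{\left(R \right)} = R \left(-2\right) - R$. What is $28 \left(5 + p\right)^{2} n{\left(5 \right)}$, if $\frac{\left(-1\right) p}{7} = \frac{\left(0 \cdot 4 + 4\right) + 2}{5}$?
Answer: $- \frac{24276}{5} \approx -4855.2$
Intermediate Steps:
$p = - \frac{42}{5}$ ($p = - 7 \frac{\left(0 \cdot 4 + 4\right) + 2}{5} = - 7 \frac{\left(0 + 4\right) + 2}{5} = - 7 \frac{4 + 2}{5} = - 7 \cdot \frac{1}{5} \cdot 6 = \left(-7\right) \frac{6}{5} = - \frac{42}{5} \approx -8.4$)
$n{\left(R \right)} = - 3 R$ ($n{\left(R \right)} = - 2 R - R = - 3 R$)
$28 \left(5 + p\right)^{2} n{\left(5 \right)} = 28 \left(5 - \frac{42}{5}\right)^{2} \left(\left(-3\right) 5\right) = 28 \left(- \frac{17}{5}\right)^{2} \left(-15\right) = 28 \cdot \frac{289}{25} \left(-15\right) = \frac{8092}{25} \left(-15\right) = - \frac{24276}{5}$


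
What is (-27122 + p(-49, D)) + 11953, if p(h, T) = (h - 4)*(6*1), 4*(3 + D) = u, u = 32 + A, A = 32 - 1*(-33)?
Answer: -15487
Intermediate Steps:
A = 65 (A = 32 + 33 = 65)
u = 97 (u = 32 + 65 = 97)
D = 85/4 (D = -3 + (¼)*97 = -3 + 97/4 = 85/4 ≈ 21.250)
p(h, T) = -24 + 6*h (p(h, T) = (-4 + h)*6 = -24 + 6*h)
(-27122 + p(-49, D)) + 11953 = (-27122 + (-24 + 6*(-49))) + 11953 = (-27122 + (-24 - 294)) + 11953 = (-27122 - 318) + 11953 = -27440 + 11953 = -15487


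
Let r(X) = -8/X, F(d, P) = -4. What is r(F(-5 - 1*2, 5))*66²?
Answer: 8712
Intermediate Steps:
r(F(-5 - 1*2, 5))*66² = -8/(-4)*66² = -8*(-¼)*4356 = 2*4356 = 8712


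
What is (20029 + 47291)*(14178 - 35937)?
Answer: -1464815880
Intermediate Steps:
(20029 + 47291)*(14178 - 35937) = 67320*(-21759) = -1464815880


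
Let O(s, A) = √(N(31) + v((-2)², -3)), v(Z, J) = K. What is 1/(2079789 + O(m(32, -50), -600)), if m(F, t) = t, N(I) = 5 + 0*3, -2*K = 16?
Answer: 693263/1441840761508 - I*√3/4325522284524 ≈ 4.8082e-7 - 4.0043e-13*I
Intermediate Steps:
K = -8 (K = -½*16 = -8)
v(Z, J) = -8
N(I) = 5 (N(I) = 5 + 0 = 5)
O(s, A) = I*√3 (O(s, A) = √(5 - 8) = √(-3) = I*√3)
1/(2079789 + O(m(32, -50), -600)) = 1/(2079789 + I*√3)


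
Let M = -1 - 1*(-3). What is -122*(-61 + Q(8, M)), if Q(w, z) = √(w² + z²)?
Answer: 7442 - 244*√17 ≈ 6436.0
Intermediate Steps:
M = 2 (M = -1 + 3 = 2)
-122*(-61 + Q(8, M)) = -122*(-61 + √(8² + 2²)) = -122*(-61 + √(64 + 4)) = -122*(-61 + √68) = -122*(-61 + 2*√17) = 7442 - 244*√17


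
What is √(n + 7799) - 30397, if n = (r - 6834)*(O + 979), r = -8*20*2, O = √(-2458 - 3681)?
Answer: -30397 + √(-6995967 - 7154*I*√6139) ≈ -30291.0 - 2647.1*I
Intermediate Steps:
O = I*√6139 (O = √(-6139) = I*√6139 ≈ 78.352*I)
r = -320 (r = -160*2 = -320)
n = -7003766 - 7154*I*√6139 (n = (-320 - 6834)*(I*√6139 + 979) = -7154*(979 + I*√6139) = -7003766 - 7154*I*√6139 ≈ -7.0038e+6 - 5.6053e+5*I)
√(n + 7799) - 30397 = √((-7003766 - 7154*I*√6139) + 7799) - 30397 = √(-6995967 - 7154*I*√6139) - 30397 = -30397 + √(-6995967 - 7154*I*√6139)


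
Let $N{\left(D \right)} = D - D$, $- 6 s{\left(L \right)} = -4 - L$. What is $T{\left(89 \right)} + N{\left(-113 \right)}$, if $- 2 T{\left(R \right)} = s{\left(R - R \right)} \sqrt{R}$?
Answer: $- \frac{\sqrt{89}}{3} \approx -3.1447$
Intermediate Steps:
$s{\left(L \right)} = \frac{2}{3} + \frac{L}{6}$ ($s{\left(L \right)} = - \frac{-4 - L}{6} = \frac{2}{3} + \frac{L}{6}$)
$T{\left(R \right)} = - \frac{\sqrt{R}}{3}$ ($T{\left(R \right)} = - \frac{\left(\frac{2}{3} + \frac{R - R}{6}\right) \sqrt{R}}{2} = - \frac{\left(\frac{2}{3} + \frac{1}{6} \cdot 0\right) \sqrt{R}}{2} = - \frac{\left(\frac{2}{3} + 0\right) \sqrt{R}}{2} = - \frac{\frac{2}{3} \sqrt{R}}{2} = - \frac{\sqrt{R}}{3}$)
$N{\left(D \right)} = 0$
$T{\left(89 \right)} + N{\left(-113 \right)} = - \frac{\sqrt{89}}{3} + 0 = - \frac{\sqrt{89}}{3}$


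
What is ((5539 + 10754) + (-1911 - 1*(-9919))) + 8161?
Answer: 32462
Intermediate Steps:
((5539 + 10754) + (-1911 - 1*(-9919))) + 8161 = (16293 + (-1911 + 9919)) + 8161 = (16293 + 8008) + 8161 = 24301 + 8161 = 32462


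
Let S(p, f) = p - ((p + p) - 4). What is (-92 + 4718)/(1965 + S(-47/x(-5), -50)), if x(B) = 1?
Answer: 257/112 ≈ 2.2946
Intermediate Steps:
S(p, f) = 4 - p (S(p, f) = p - (2*p - 4) = p - (-4 + 2*p) = p + (4 - 2*p) = 4 - p)
(-92 + 4718)/(1965 + S(-47/x(-5), -50)) = (-92 + 4718)/(1965 + (4 - (-47)/1)) = 4626/(1965 + (4 - (-47))) = 4626/(1965 + (4 - 1*(-47))) = 4626/(1965 + (4 + 47)) = 4626/(1965 + 51) = 4626/2016 = 4626*(1/2016) = 257/112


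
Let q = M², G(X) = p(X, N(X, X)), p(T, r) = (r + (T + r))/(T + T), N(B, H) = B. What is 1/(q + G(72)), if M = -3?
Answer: 2/21 ≈ 0.095238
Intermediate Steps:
p(T, r) = (T + 2*r)/(2*T) (p(T, r) = (T + 2*r)/((2*T)) = (T + 2*r)*(1/(2*T)) = (T + 2*r)/(2*T))
G(X) = 3/2 (G(X) = (X + X/2)/X = (3*X/2)/X = 3/2)
q = 9 (q = (-3)² = 9)
1/(q + G(72)) = 1/(9 + 3/2) = 1/(21/2) = 2/21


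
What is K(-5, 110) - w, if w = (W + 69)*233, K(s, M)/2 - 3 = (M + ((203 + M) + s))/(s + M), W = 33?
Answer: -2493964/105 ≈ -23752.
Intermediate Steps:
K(s, M) = 6 + 2*(203 + s + 2*M)/(M + s) (K(s, M) = 6 + 2*((M + ((203 + M) + s))/(s + M)) = 6 + 2*((M + (203 + M + s))/(M + s)) = 6 + 2*((203 + s + 2*M)/(M + s)) = 6 + 2*(203 + s + 2*M)/(M + s))
w = 23766 (w = (33 + 69)*233 = 102*233 = 23766)
K(-5, 110) - w = 2*(203 + 4*(-5) + 5*110)/(110 - 5) - 1*23766 = 2*(203 - 20 + 550)/105 - 23766 = 2*(1/105)*733 - 23766 = 1466/105 - 23766 = -2493964/105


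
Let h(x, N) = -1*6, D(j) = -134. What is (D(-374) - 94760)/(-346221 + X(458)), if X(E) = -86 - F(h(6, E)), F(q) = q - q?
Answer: 5582/20371 ≈ 0.27402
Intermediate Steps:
h(x, N) = -6
F(q) = 0
X(E) = -86 (X(E) = -86 - 1*0 = -86 + 0 = -86)
(D(-374) - 94760)/(-346221 + X(458)) = (-134 - 94760)/(-346221 - 86) = -94894/(-346307) = -94894*(-1/346307) = 5582/20371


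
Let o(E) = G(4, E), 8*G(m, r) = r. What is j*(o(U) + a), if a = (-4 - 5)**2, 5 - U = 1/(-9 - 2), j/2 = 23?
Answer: 41308/11 ≈ 3755.3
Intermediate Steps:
j = 46 (j = 2*23 = 46)
G(m, r) = r/8
U = 56/11 (U = 5 - 1/(-9 - 2) = 5 - 1/(-11) = 5 - 1*(-1/11) = 5 + 1/11 = 56/11 ≈ 5.0909)
o(E) = E/8
a = 81 (a = (-9)**2 = 81)
j*(o(U) + a) = 46*((1/8)*(56/11) + 81) = 46*(7/11 + 81) = 46*(898/11) = 41308/11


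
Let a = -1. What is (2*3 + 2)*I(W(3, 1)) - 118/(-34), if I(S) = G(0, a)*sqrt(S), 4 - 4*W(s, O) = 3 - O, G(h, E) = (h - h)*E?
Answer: 59/17 ≈ 3.4706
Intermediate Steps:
G(h, E) = 0 (G(h, E) = 0*E = 0)
W(s, O) = 1/4 + O/4 (W(s, O) = 1 - (3 - O)/4 = 1 + (-3/4 + O/4) = 1/4 + O/4)
I(S) = 0 (I(S) = 0*sqrt(S) = 0)
(2*3 + 2)*I(W(3, 1)) - 118/(-34) = (2*3 + 2)*0 - 118/(-34) = (6 + 2)*0 - 118*(-1/34) = 8*0 + 59/17 = 0 + 59/17 = 59/17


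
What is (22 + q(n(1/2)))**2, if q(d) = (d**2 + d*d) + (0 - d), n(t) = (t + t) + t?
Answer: 625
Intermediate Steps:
n(t) = 3*t (n(t) = 2*t + t = 3*t)
q(d) = -d + 2*d**2 (q(d) = (d**2 + d**2) - d = 2*d**2 - d = -d + 2*d**2)
(22 + q(n(1/2)))**2 = (22 + (3/2)*(-1 + 2*(3/2)))**2 = (22 + (3*(1/2))*(-1 + 2*(3*(1/2))))**2 = (22 + 3*(-1 + 2*(3/2))/2)**2 = (22 + 3*(-1 + 3)/2)**2 = (22 + (3/2)*2)**2 = (22 + 3)**2 = 25**2 = 625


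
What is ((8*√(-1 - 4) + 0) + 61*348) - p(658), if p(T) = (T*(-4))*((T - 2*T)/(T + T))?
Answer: 19912 + 8*I*√5 ≈ 19912.0 + 17.889*I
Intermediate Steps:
p(T) = 2*T (p(T) = (-4*T)*((-T)/((2*T))) = (-4*T)*((-T)*(1/(2*T))) = -4*T*(-½) = 2*T)
((8*√(-1 - 4) + 0) + 61*348) - p(658) = ((8*√(-1 - 4) + 0) + 61*348) - 2*658 = ((8*√(-5) + 0) + 21228) - 1*1316 = ((8*(I*√5) + 0) + 21228) - 1316 = ((8*I*√5 + 0) + 21228) - 1316 = (8*I*√5 + 21228) - 1316 = (21228 + 8*I*√5) - 1316 = 19912 + 8*I*√5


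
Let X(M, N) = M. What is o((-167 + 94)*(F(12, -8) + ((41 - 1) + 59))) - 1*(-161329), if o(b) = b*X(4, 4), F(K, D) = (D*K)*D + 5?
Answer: -93295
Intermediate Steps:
F(K, D) = 5 + K*D² (F(K, D) = K*D² + 5 = 5 + K*D²)
o(b) = 4*b (o(b) = b*4 = 4*b)
o((-167 + 94)*(F(12, -8) + ((41 - 1) + 59))) - 1*(-161329) = 4*((-167 + 94)*((5 + 12*(-8)²) + ((41 - 1) + 59))) - 1*(-161329) = 4*(-73*((5 + 12*64) + (40 + 59))) + 161329 = 4*(-73*((5 + 768) + 99)) + 161329 = 4*(-73*(773 + 99)) + 161329 = 4*(-73*872) + 161329 = 4*(-63656) + 161329 = -254624 + 161329 = -93295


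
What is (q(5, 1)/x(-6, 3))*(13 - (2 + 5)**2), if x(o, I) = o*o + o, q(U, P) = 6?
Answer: -36/5 ≈ -7.2000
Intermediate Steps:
x(o, I) = o + o**2 (x(o, I) = o**2 + o = o + o**2)
(q(5, 1)/x(-6, 3))*(13 - (2 + 5)**2) = (6/(-6*(1 - 6)))*(13 - (2 + 5)**2) = (6/(-6*(-5)))*(13 - 1*7**2) = (6/30)*(13 - 1*49) = ((1/30)*6)*(13 - 49) = (1/5)*(-36) = -36/5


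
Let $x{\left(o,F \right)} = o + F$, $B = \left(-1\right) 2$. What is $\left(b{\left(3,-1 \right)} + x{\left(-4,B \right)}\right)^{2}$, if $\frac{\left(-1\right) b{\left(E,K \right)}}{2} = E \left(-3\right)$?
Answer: $144$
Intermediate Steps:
$b{\left(E,K \right)} = 6 E$ ($b{\left(E,K \right)} = - 2 E \left(-3\right) = - 2 \left(- 3 E\right) = 6 E$)
$B = -2$
$x{\left(o,F \right)} = F + o$
$\left(b{\left(3,-1 \right)} + x{\left(-4,B \right)}\right)^{2} = \left(6 \cdot 3 - 6\right)^{2} = \left(18 - 6\right)^{2} = 12^{2} = 144$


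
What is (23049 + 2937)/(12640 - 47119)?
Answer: -8662/11493 ≈ -0.75368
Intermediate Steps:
(23049 + 2937)/(12640 - 47119) = 25986/(-34479) = 25986*(-1/34479) = -8662/11493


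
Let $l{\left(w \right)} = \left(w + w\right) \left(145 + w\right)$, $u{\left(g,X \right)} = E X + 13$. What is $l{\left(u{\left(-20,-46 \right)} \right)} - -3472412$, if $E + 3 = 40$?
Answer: $8688044$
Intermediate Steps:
$E = 37$ ($E = -3 + 40 = 37$)
$u{\left(g,X \right)} = 13 + 37 X$ ($u{\left(g,X \right)} = 37 X + 13 = 13 + 37 X$)
$l{\left(w \right)} = 2 w \left(145 + w\right)$
$l{\left(u{\left(-20,-46 \right)} \right)} - -3472412 = 2 \left(13 + 37 \left(-46\right)\right) \left(145 + \left(13 + 37 \left(-46\right)\right)\right) - -3472412 = 2 \left(13 - 1702\right) \left(145 + \left(13 - 1702\right)\right) + 3472412 = 2 \left(-1689\right) \left(145 - 1689\right) + 3472412 = 2 \left(-1689\right) \left(-1544\right) + 3472412 = 5215632 + 3472412 = 8688044$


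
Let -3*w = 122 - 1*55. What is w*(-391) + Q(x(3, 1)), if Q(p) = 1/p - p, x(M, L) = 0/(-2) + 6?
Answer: 17453/2 ≈ 8726.5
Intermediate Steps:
x(M, L) = 6 (x(M, L) = -½*0 + 6 = 0 + 6 = 6)
w = -67/3 (w = -(122 - 1*55)/3 = -(122 - 55)/3 = -⅓*67 = -67/3 ≈ -22.333)
w*(-391) + Q(x(3, 1)) = -67/3*(-391) + (1/6 - 1*6) = 26197/3 + (⅙ - 6) = 26197/3 - 35/6 = 17453/2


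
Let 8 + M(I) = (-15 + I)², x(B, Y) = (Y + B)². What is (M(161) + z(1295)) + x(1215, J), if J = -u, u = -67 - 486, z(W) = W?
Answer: 3148427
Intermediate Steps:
u = -553
J = 553 (J = -1*(-553) = 553)
x(B, Y) = (B + Y)²
M(I) = -8 + (-15 + I)²
(M(161) + z(1295)) + x(1215, J) = ((-8 + (-15 + 161)²) + 1295) + (1215 + 553)² = ((-8 + 146²) + 1295) + 1768² = ((-8 + 21316) + 1295) + 3125824 = (21308 + 1295) + 3125824 = 22603 + 3125824 = 3148427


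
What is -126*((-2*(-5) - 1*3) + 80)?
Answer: -10962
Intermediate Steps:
-126*((-2*(-5) - 1*3) + 80) = -126*((10 - 3) + 80) = -126*(7 + 80) = -126*87 = -10962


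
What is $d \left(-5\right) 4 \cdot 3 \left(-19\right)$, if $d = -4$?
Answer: $-4560$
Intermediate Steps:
$d \left(-5\right) 4 \cdot 3 \left(-19\right) = \left(-4\right) \left(-5\right) 4 \cdot 3 \left(-19\right) = 20 \cdot 4 \cdot 3 \left(-19\right) = 80 \cdot 3 \left(-19\right) = 240 \left(-19\right) = -4560$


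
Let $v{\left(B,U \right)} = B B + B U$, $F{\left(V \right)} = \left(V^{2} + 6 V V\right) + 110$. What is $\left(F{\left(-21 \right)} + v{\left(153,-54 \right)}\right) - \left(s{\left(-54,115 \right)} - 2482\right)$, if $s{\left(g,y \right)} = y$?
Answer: $20711$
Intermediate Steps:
$F{\left(V \right)} = 110 + 7 V^{2}$ ($F{\left(V \right)} = \left(V^{2} + 6 V^{2}\right) + 110 = 7 V^{2} + 110 = 110 + 7 V^{2}$)
$v{\left(B,U \right)} = B^{2} + B U$
$\left(F{\left(-21 \right)} + v{\left(153,-54 \right)}\right) - \left(s{\left(-54,115 \right)} - 2482\right) = \left(\left(110 + 7 \left(-21\right)^{2}\right) + 153 \left(153 - 54\right)\right) - \left(115 - 2482\right) = \left(\left(110 + 7 \cdot 441\right) + 153 \cdot 99\right) - -2367 = \left(\left(110 + 3087\right) + 15147\right) + 2367 = \left(3197 + 15147\right) + 2367 = 18344 + 2367 = 20711$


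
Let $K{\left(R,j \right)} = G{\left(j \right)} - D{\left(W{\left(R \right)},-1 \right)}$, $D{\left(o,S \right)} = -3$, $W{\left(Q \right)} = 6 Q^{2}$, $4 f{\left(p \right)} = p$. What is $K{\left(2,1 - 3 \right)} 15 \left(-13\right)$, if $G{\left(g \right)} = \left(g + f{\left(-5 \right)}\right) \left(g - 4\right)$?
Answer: $- \frac{8775}{2} \approx -4387.5$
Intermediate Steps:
$f{\left(p \right)} = \frac{p}{4}$
$G{\left(g \right)} = \left(-4 + g\right) \left(- \frac{5}{4} + g\right)$ ($G{\left(g \right)} = \left(g + \frac{1}{4} \left(-5\right)\right) \left(g - 4\right) = \left(g - \frac{5}{4}\right) \left(-4 + g\right) = \left(- \frac{5}{4} + g\right) \left(-4 + g\right) = \left(-4 + g\right) \left(- \frac{5}{4} + g\right)$)
$K{\left(R,j \right)} = 8 + j^{2} - \frac{21 j}{4}$ ($K{\left(R,j \right)} = \left(5 + j^{2} - \frac{21 j}{4}\right) - -3 = \left(5 + j^{2} - \frac{21 j}{4}\right) + 3 = 8 + j^{2} - \frac{21 j}{4}$)
$K{\left(2,1 - 3 \right)} 15 \left(-13\right) = \left(8 + \left(1 - 3\right)^{2} - \frac{21 \left(1 - 3\right)}{4}\right) 15 \left(-13\right) = \left(8 + \left(-2\right)^{2} - - \frac{21}{2}\right) 15 \left(-13\right) = \left(8 + 4 + \frac{21}{2}\right) 15 \left(-13\right) = \frac{45}{2} \cdot 15 \left(-13\right) = \frac{675}{2} \left(-13\right) = - \frac{8775}{2}$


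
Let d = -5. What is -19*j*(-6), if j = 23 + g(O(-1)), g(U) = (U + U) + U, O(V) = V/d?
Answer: 13452/5 ≈ 2690.4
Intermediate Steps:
O(V) = -V/5 (O(V) = V/(-5) = V*(-1/5) = -V/5)
g(U) = 3*U (g(U) = 2*U + U = 3*U)
j = 118/5 (j = 23 + 3*(-1/5*(-1)) = 23 + 3*(1/5) = 23 + 3/5 = 118/5 ≈ 23.600)
-19*j*(-6) = -19*118/5*(-6) = -2242/5*(-6) = 13452/5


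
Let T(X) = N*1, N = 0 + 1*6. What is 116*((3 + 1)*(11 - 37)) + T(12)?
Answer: -12058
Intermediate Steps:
N = 6 (N = 0 + 6 = 6)
T(X) = 6 (T(X) = 6*1 = 6)
116*((3 + 1)*(11 - 37)) + T(12) = 116*((3 + 1)*(11 - 37)) + 6 = 116*(4*(-26)) + 6 = 116*(-104) + 6 = -12064 + 6 = -12058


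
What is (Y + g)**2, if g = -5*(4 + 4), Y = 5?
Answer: 1225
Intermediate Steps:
g = -40 (g = -5*8 = -40)
(Y + g)**2 = (5 - 40)**2 = (-35)**2 = 1225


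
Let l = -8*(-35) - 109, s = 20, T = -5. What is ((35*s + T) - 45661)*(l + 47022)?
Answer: -2122080438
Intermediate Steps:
l = 171 (l = 280 - 109 = 171)
((35*s + T) - 45661)*(l + 47022) = ((35*20 - 5) - 45661)*(171 + 47022) = ((700 - 5) - 45661)*47193 = (695 - 45661)*47193 = -44966*47193 = -2122080438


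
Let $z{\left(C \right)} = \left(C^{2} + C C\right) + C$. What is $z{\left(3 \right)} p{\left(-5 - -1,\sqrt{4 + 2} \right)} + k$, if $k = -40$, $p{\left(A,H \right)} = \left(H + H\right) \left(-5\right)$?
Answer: $-40 - 210 \sqrt{6} \approx -554.39$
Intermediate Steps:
$p{\left(A,H \right)} = - 10 H$ ($p{\left(A,H \right)} = 2 H \left(-5\right) = - 10 H$)
$z{\left(C \right)} = C + 2 C^{2}$ ($z{\left(C \right)} = \left(C^{2} + C^{2}\right) + C = 2 C^{2} + C = C + 2 C^{2}$)
$z{\left(3 \right)} p{\left(-5 - -1,\sqrt{4 + 2} \right)} + k = 3 \left(1 + 2 \cdot 3\right) \left(- 10 \sqrt{4 + 2}\right) - 40 = 3 \left(1 + 6\right) \left(- 10 \sqrt{6}\right) - 40 = 3 \cdot 7 \left(- 10 \sqrt{6}\right) - 40 = 21 \left(- 10 \sqrt{6}\right) - 40 = - 210 \sqrt{6} - 40 = -40 - 210 \sqrt{6}$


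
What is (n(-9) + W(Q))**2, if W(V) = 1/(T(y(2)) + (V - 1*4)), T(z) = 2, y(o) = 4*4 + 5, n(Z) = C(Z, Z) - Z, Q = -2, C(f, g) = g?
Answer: 1/16 ≈ 0.062500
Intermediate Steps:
n(Z) = 0 (n(Z) = Z - Z = 0)
y(o) = 21 (y(o) = 16 + 5 = 21)
W(V) = 1/(-2 + V) (W(V) = 1/(2 + (V - 1*4)) = 1/(2 + (V - 4)) = 1/(2 + (-4 + V)) = 1/(-2 + V))
(n(-9) + W(Q))**2 = (0 + 1/(-2 - 2))**2 = (0 + 1/(-4))**2 = (0 - 1/4)**2 = (-1/4)**2 = 1/16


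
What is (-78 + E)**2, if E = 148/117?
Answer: 80604484/13689 ≈ 5888.3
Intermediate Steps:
E = 148/117 (E = 148*(1/117) = 148/117 ≈ 1.2650)
(-78 + E)**2 = (-78 + 148/117)**2 = (-8978/117)**2 = 80604484/13689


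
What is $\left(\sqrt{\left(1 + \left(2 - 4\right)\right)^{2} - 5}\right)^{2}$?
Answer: $-4$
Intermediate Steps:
$\left(\sqrt{\left(1 + \left(2 - 4\right)\right)^{2} - 5}\right)^{2} = \left(\sqrt{\left(1 - 2\right)^{2} - 5}\right)^{2} = \left(\sqrt{\left(-1\right)^{2} - 5}\right)^{2} = \left(\sqrt{1 - 5}\right)^{2} = \left(\sqrt{-4}\right)^{2} = \left(2 i\right)^{2} = -4$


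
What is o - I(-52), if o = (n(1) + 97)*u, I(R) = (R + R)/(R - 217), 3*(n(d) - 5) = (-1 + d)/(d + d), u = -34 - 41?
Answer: -2057954/269 ≈ -7650.4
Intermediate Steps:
u = -75
n(d) = 5 + (-1 + d)/(6*d) (n(d) = 5 + ((-1 + d)/(d + d))/3 = 5 + ((-1 + d)/((2*d)))/3 = 5 + ((-1 + d)*(1/(2*d)))/3 = 5 + ((-1 + d)/(2*d))/3 = 5 + (-1 + d)/(6*d))
I(R) = 2*R/(-217 + R) (I(R) = (2*R)/(-217 + R) = 2*R/(-217 + R))
o = -7650 (o = ((1/6)*(-1 + 31*1)/1 + 97)*(-75) = ((1/6)*1*(-1 + 31) + 97)*(-75) = ((1/6)*1*30 + 97)*(-75) = (5 + 97)*(-75) = 102*(-75) = -7650)
o - I(-52) = -7650 - 2*(-52)/(-217 - 52) = -7650 - 2*(-52)/(-269) = -7650 - 2*(-52)*(-1)/269 = -7650 - 1*104/269 = -7650 - 104/269 = -2057954/269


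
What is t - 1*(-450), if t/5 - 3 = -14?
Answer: 395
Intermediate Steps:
t = -55 (t = 15 + 5*(-14) = 15 - 70 = -55)
t - 1*(-450) = -55 - 1*(-450) = -55 + 450 = 395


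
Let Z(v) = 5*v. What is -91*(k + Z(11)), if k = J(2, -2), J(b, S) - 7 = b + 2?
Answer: -6006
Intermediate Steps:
J(b, S) = 9 + b (J(b, S) = 7 + (b + 2) = 7 + (2 + b) = 9 + b)
k = 11 (k = 9 + 2 = 11)
-91*(k + Z(11)) = -91*(11 + 5*11) = -91*(11 + 55) = -91*66 = -6006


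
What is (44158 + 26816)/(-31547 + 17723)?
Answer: -3943/768 ≈ -5.1341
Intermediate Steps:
(44158 + 26816)/(-31547 + 17723) = 70974/(-13824) = 70974*(-1/13824) = -3943/768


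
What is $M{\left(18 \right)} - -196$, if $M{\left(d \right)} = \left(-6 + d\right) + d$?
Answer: $226$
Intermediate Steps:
$M{\left(d \right)} = -6 + 2 d$
$M{\left(18 \right)} - -196 = \left(-6 + 2 \cdot 18\right) - -196 = \left(-6 + 36\right) + 196 = 30 + 196 = 226$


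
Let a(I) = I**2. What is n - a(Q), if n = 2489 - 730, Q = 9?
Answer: 1678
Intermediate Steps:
n = 1759
n - a(Q) = 1759 - 1*9**2 = 1759 - 1*81 = 1759 - 81 = 1678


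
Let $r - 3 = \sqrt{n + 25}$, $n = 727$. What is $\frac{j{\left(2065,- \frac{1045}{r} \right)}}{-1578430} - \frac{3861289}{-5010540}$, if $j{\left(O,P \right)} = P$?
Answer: $\frac{452840166838571}{587622848258460} + \frac{418 \sqrt{47}}{117277349} \approx 0.77065$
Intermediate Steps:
$r = 3 + 4 \sqrt{47}$ ($r = 3 + \sqrt{727 + 25} = 3 + \sqrt{752} = 3 + 4 \sqrt{47} \approx 30.423$)
$\frac{j{\left(2065,- \frac{1045}{r} \right)}}{-1578430} - \frac{3861289}{-5010540} = \frac{\left(-1045\right) \frac{1}{3 + 4 \sqrt{47}}}{-1578430} - \frac{3861289}{-5010540} = - \frac{1045}{3 + 4 \sqrt{47}} \left(- \frac{1}{1578430}\right) - - \frac{3861289}{5010540} = \frac{209}{315686 \left(3 + 4 \sqrt{47}\right)} + \frac{3861289}{5010540} = \frac{3861289}{5010540} + \frac{209}{315686 \left(3 + 4 \sqrt{47}\right)}$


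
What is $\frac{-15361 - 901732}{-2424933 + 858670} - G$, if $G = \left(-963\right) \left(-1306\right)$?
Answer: $- \frac{1969853600221}{1566263} \approx -1.2577 \cdot 10^{6}$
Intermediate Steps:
$G = 1257678$
$\frac{-15361 - 901732}{-2424933 + 858670} - G = \frac{-15361 - 901732}{-2424933 + 858670} - 1257678 = - \frac{917093}{-1566263} - 1257678 = \left(-917093\right) \left(- \frac{1}{1566263}\right) - 1257678 = \frac{917093}{1566263} - 1257678 = - \frac{1969853600221}{1566263}$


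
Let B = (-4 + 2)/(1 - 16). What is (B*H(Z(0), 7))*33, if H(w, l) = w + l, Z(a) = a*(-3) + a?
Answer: 154/5 ≈ 30.800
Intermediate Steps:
Z(a) = -2*a (Z(a) = -3*a + a = -2*a)
H(w, l) = l + w
B = 2/15 (B = -2/(-15) = -2*(-1/15) = 2/15 ≈ 0.13333)
(B*H(Z(0), 7))*33 = (2*(7 - 2*0)/15)*33 = (2*(7 + 0)/15)*33 = ((2/15)*7)*33 = (14/15)*33 = 154/5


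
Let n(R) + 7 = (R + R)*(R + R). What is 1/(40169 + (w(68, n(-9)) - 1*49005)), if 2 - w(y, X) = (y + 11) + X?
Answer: -1/9230 ≈ -0.00010834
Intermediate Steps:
n(R) = -7 + 4*R² (n(R) = -7 + (R + R)*(R + R) = -7 + (2*R)*(2*R) = -7 + 4*R²)
w(y, X) = -9 - X - y (w(y, X) = 2 - ((y + 11) + X) = 2 - ((11 + y) + X) = 2 - (11 + X + y) = 2 + (-11 - X - y) = -9 - X - y)
1/(40169 + (w(68, n(-9)) - 1*49005)) = 1/(40169 + ((-9 - (-7 + 4*(-9)²) - 1*68) - 1*49005)) = 1/(40169 + ((-9 - (-7 + 4*81) - 68) - 49005)) = 1/(40169 + ((-9 - (-7 + 324) - 68) - 49005)) = 1/(40169 + ((-9 - 1*317 - 68) - 49005)) = 1/(40169 + ((-9 - 317 - 68) - 49005)) = 1/(40169 + (-394 - 49005)) = 1/(40169 - 49399) = 1/(-9230) = -1/9230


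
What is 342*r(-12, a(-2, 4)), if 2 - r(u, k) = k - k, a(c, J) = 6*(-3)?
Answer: 684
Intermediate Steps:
a(c, J) = -18
r(u, k) = 2 (r(u, k) = 2 - (k - k) = 2 - 1*0 = 2 + 0 = 2)
342*r(-12, a(-2, 4)) = 342*2 = 684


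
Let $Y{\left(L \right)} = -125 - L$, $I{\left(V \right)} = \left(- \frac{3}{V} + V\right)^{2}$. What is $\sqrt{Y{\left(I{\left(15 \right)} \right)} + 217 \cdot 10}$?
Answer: $\frac{\sqrt{45649}}{5} \approx 42.731$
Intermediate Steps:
$I{\left(V \right)} = \left(V - \frac{3}{V}\right)^{2}$
$\sqrt{Y{\left(I{\left(15 \right)} \right)} + 217 \cdot 10} = \sqrt{\left(-125 - \frac{\left(-3 + 15^{2}\right)^{2}}{225}\right) + 217 \cdot 10} = \sqrt{\left(-125 - \frac{\left(-3 + 225\right)^{2}}{225}\right) + 2170} = \sqrt{\left(-125 - \frac{222^{2}}{225}\right) + 2170} = \sqrt{\left(-125 - \frac{1}{225} \cdot 49284\right) + 2170} = \sqrt{\left(-125 - \frac{5476}{25}\right) + 2170} = \sqrt{- \frac{8601}{25} + 2170} = \sqrt{\frac{45649}{25}} = \frac{\sqrt{45649}}{5}$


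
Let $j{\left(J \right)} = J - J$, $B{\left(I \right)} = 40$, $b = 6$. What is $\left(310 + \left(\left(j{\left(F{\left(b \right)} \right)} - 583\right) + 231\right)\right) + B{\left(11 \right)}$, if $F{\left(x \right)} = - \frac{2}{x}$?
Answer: $-2$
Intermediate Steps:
$j{\left(J \right)} = 0$
$\left(310 + \left(\left(j{\left(F{\left(b \right)} \right)} - 583\right) + 231\right)\right) + B{\left(11 \right)} = \left(310 + \left(\left(0 - 583\right) + 231\right)\right) + 40 = \left(310 + \left(-583 + 231\right)\right) + 40 = \left(310 - 352\right) + 40 = -42 + 40 = -2$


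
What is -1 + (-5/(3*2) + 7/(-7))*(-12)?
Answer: 21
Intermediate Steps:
-1 + (-5/(3*2) + 7/(-7))*(-12) = -1 + (-5/6 + 7*(-⅐))*(-12) = -1 + (-5*⅙ - 1)*(-12) = -1 + (-⅚ - 1)*(-12) = -1 - 11/6*(-12) = -1 + 22 = 21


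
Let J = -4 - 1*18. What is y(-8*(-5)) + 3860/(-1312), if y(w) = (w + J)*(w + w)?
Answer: 471355/328 ≈ 1437.1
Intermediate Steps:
J = -22 (J = -4 - 18 = -22)
y(w) = 2*w*(-22 + w) (y(w) = (w - 22)*(w + w) = (-22 + w)*(2*w) = 2*w*(-22 + w))
y(-8*(-5)) + 3860/(-1312) = 2*(-8*(-5))*(-22 - 8*(-5)) + 3860/(-1312) = 2*40*(-22 + 40) + 3860*(-1/1312) = 2*40*18 - 965/328 = 1440 - 965/328 = 471355/328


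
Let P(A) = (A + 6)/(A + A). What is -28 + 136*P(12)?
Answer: 74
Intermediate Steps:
P(A) = (6 + A)/(2*A) (P(A) = (6 + A)/((2*A)) = (6 + A)*(1/(2*A)) = (6 + A)/(2*A))
-28 + 136*P(12) = -28 + 136*((1/2)*(6 + 12)/12) = -28 + 136*((1/2)*(1/12)*18) = -28 + 136*(3/4) = -28 + 102 = 74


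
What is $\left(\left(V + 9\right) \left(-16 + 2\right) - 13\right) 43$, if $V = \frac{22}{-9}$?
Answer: $- \frac{40549}{9} \approx -4505.4$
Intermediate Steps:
$V = - \frac{22}{9}$ ($V = 22 \left(- \frac{1}{9}\right) = - \frac{22}{9} \approx -2.4444$)
$\left(\left(V + 9\right) \left(-16 + 2\right) - 13\right) 43 = \left(\left(- \frac{22}{9} + 9\right) \left(-16 + 2\right) - 13\right) 43 = \left(\frac{59}{9} \left(-14\right) - 13\right) 43 = \left(- \frac{826}{9} - 13\right) 43 = \left(- \frac{943}{9}\right) 43 = - \frac{40549}{9}$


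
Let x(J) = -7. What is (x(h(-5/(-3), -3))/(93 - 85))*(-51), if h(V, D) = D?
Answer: 357/8 ≈ 44.625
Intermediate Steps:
(x(h(-5/(-3), -3))/(93 - 85))*(-51) = -7/(93 - 85)*(-51) = -7/8*(-51) = 357/8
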